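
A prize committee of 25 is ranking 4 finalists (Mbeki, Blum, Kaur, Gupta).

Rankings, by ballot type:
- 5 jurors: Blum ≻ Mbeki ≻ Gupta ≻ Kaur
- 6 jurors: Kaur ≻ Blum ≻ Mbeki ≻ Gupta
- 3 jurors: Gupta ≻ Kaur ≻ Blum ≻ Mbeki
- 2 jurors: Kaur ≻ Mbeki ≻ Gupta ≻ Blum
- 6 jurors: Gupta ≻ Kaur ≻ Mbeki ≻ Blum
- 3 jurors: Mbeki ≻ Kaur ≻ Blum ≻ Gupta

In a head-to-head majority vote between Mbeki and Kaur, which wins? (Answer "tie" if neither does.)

Kaur

Ballots ranking Mbeki above Kaur: 5 + 3 = 8.
Ballots ranking Kaur above Mbeki: 25 − 8 = 17.
Kaur wins the head-to-head 17–8.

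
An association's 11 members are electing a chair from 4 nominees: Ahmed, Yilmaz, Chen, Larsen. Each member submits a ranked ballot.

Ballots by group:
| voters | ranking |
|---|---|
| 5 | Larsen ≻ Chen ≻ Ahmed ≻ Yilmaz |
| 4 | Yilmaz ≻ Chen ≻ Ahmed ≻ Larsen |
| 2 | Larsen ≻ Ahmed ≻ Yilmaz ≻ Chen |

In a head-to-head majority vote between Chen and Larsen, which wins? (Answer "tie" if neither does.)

Ballots ranking Chen above Larsen: 4.
Ballots ranking Larsen above Chen: 11 − 4 = 7.
Larsen wins the head-to-head 7–4.

Larsen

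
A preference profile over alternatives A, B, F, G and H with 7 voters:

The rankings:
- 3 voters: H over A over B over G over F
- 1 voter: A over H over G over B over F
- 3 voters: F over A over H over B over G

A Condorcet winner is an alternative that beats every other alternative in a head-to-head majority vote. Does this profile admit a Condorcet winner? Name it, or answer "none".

A

Head-to-head results (7 voters):
A vs B: A preferred on 3+1+3 = 7 ballots; A wins 7–0.
A vs F: A preferred on 3+1 = 4 ballots; A wins 4–3.
A vs G: A is ranked higher on 3+1+3 = 7 ballots, G on 0. A wins 7–0.
A vs H: 1+3 = 4 for A, 3 for H — A by 4–3.
B vs F: 3+1 = 4 for B, 3 for F — B by 4–3.
B vs G: 3+3 = 6 for B, 1 for G — B by 6–1.
B vs H: B preferred on 0 ballots; H wins 7–0.
F vs G: F is ranked higher on 3 ballots, G on 4. G wins 4–3.
F vs H: 3 to 4, H.
G vs H: G is ranked higher on 0 ballots, H on 7. H wins 7–0.
A beats each of B, F, G, H — A is the Condorcet winner.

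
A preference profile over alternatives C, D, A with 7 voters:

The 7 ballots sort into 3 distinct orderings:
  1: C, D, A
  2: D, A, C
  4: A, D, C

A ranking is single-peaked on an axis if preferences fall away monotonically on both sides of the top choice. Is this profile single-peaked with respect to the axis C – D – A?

Axis positions: C=1, D=2, A=3.
Cluster 1 (peak C at position 1): ranking walks positions 1-2-3, expanding outward from the peak — single-peaked.
Cluster 2 (peak D at position 2): ranking walks positions 2-3-1, expanding outward from the peak — single-peaked.
Cluster 3 (peak A at position 3): ranking walks positions 3-2-1, expanding outward from the peak — single-peaked.
Every ranking is single-peaked on this axis.

yes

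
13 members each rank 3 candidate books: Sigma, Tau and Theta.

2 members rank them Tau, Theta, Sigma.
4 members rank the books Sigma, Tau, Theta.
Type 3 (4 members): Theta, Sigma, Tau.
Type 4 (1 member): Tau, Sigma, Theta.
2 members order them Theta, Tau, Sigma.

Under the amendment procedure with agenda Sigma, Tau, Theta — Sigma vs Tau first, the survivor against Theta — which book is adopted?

Theta

Round 1: Sigma vs Tau — 8–5, Sigma advances.
Round 2: Sigma vs Theta — 5–8, Theta advances.
The agenda winner is Theta.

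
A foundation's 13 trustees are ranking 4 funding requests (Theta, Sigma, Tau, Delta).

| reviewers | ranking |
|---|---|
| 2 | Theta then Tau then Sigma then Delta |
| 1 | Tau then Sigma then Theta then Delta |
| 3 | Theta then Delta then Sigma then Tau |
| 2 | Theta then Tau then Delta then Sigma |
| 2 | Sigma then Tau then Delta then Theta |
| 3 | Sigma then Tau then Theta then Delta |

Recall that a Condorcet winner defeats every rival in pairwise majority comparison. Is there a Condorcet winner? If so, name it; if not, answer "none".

Theta

Head-to-head results (13 reviewers):
Theta–Sigma: Theta 7–6.
Theta vs Tau: Theta, 7–6.
Theta–Delta: Theta 11–2.
Sigma–Tau: Sigma 8–5.
Sigma vs Delta: Sigma wins 8–5.
Tau–Delta: Tau 10–3.
Theta defeats every rival head-to-head and is the Condorcet winner.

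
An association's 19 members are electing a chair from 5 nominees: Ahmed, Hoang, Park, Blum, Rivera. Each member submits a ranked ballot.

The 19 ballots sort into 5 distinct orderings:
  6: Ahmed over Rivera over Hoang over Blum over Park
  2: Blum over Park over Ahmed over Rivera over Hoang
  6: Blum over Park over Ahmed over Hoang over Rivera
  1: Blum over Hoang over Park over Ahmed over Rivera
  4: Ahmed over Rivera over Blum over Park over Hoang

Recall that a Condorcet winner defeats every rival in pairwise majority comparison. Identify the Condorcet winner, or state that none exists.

Check each pair by majority over 19 ballots:
Ahmed–Hoang: Ahmed 18–1.
Ahmed vs Park: Ahmed, 10–9.
Ahmed vs Blum: Ahmed is ranked higher on 6+4 = 10 ballots, Blum on 9. Ahmed wins 10–9.
Ahmed vs Rivera: 19 to 0, Ahmed.
Hoang–Park: Park 12–7.
Hoang vs Blum: Blum, 13–6.
Hoang–Rivera: Rivera 12–7.
Park vs Blum: Park is ranked higher on 0 ballots, Blum on 19. Blum wins 19–0.
Park vs Rivera: Rivera, 10–9.
Blum vs Rivera: Blum preferred on 2+6+1 = 9 ballots; Rivera wins 10–9.
Ahmed defeats every rival head-to-head and is the Condorcet winner.

Ahmed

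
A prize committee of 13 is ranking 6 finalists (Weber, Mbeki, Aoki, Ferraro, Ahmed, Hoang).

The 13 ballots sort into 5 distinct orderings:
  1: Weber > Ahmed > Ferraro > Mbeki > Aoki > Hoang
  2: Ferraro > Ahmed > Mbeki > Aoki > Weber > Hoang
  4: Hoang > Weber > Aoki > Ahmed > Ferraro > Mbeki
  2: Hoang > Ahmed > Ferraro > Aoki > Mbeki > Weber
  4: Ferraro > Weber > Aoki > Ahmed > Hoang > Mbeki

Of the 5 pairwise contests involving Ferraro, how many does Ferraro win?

4

Ferraro against each rival (13 jurors):
Ferraro vs Weber: 2+2+4 = 8 for Ferraro, 5 for Weber — Ferraro by 8–5.
Ferraro vs Mbeki: 13 to 0, Ferraro.
Ferraro vs Aoki: Ferraro wins 9–4.
Ferraro vs Ahmed: Ahmed, 7–6.
Ferraro vs Hoang: Ferraro preferred on 1+2+4 = 7 ballots; Ferraro wins 7–6.
Ferraro beats Weber, Mbeki, Aoki, Hoang; loses to Ahmed — 4 pairwise wins.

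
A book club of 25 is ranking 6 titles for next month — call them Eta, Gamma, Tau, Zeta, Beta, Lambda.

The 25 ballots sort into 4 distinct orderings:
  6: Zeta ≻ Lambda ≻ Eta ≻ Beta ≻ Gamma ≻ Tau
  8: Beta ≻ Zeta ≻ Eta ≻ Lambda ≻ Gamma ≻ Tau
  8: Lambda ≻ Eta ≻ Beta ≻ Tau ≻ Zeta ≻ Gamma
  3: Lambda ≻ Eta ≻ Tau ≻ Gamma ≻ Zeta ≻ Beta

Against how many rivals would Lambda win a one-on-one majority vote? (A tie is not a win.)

4

Lambda against each rival (25 members):
Lambda vs Eta: Lambda preferred on 6+8+3 = 17 ballots; Lambda wins 17–8.
Lambda vs Gamma: 25 to 0, Lambda.
Lambda vs Tau: 6+8+8+3 = 25 for Lambda, 0 for Tau — Lambda by 25–0.
Lambda vs Zeta: Zeta wins 14–11.
Lambda vs Beta: Lambda preferred on 6+8+3 = 17 ballots; Lambda wins 17–8.
Lambda beats Eta, Gamma, Tau, Beta; loses to Zeta — 4 pairwise wins.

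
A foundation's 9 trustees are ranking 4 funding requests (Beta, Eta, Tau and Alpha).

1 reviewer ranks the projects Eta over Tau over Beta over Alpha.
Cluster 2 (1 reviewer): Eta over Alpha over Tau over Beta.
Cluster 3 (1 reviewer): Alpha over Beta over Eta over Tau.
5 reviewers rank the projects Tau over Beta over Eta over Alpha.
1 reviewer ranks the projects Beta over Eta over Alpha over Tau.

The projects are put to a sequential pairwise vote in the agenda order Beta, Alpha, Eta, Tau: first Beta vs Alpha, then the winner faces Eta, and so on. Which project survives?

Tau

Round 1: Beta vs Alpha — 7–2, Beta advances.
Round 2: Beta vs Eta — 7–2, Beta advances.
Round 3: Beta vs Tau — 2–7, Tau advances.
The agenda winner is Tau.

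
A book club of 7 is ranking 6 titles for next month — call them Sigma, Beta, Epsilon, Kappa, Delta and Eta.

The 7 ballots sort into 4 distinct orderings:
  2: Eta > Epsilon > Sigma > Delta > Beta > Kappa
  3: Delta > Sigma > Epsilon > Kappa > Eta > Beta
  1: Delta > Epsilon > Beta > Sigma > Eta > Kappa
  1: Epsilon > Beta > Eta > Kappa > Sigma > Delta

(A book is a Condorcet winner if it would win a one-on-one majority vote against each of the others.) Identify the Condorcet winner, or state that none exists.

Delta

Pairwise majorities:
Sigma vs Beta: Sigma, 5–2.
Sigma vs Epsilon: Epsilon, 4–3.
Sigma vs Kappa: Sigma, 6–1.
Sigma vs Delta: Delta wins 4–3.
Sigma–Eta: Sigma 4–3.
Beta vs Epsilon: Epsilon, 7–0.
Beta vs Kappa: Beta wins 4–3.
Beta–Delta: Delta 6–1.
Beta–Eta: Eta 5–2.
Epsilon vs Kappa: Epsilon, 7–0.
Epsilon vs Delta: Delta, 4–3.
Epsilon vs Eta: Epsilon, 5–2.
Kappa–Delta: Delta 6–1.
Kappa–Eta: Eta 4–3.
Delta vs Eta: Delta, 4–3.
Only Delta has no losses; Delta is the Condorcet winner.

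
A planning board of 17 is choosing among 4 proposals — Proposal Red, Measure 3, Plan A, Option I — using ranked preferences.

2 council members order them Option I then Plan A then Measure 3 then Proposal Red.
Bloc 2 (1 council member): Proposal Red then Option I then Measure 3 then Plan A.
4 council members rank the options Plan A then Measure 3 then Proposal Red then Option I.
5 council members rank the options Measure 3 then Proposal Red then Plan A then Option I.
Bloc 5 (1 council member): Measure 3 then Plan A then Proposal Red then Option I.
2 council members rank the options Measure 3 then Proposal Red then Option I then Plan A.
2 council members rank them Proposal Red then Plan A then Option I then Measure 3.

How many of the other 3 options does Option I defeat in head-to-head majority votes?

Option I against each rival (17 council members):
Option I vs Proposal Red: 2 for Option I, 15 for Proposal Red — Proposal Red by 15–2.
Option I vs Measure 3: 2+1+2 = 5 for Option I, 12 for Measure 3 — Measure 3 by 12–5.
Option I vs Plan A: Option I preferred on 2+1+2 = 5 ballots; Plan A wins 12–5.
Option I beats no one; loses to Proposal Red, Measure 3, Plan A — 0 pairwise wins.

0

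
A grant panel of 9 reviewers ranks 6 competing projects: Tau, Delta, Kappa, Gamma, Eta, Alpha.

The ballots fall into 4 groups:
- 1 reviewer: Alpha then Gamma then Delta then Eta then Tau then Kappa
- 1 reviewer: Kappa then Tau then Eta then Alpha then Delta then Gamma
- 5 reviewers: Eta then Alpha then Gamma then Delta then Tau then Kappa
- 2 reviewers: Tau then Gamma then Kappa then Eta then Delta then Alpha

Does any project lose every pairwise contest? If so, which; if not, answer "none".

Head-to-head results (9 reviewers):
Tau–Delta: Delta 6–3.
Tau vs Kappa: Tau is ranked higher on 1+5+2 = 8 ballots, Kappa on 1. Tau wins 8–1.
Tau–Gamma: Gamma 6–3.
Tau–Eta: Eta 6–3.
Tau vs Alpha: Alpha, 6–3.
Delta vs Kappa: Delta, 6–3.
Delta vs Gamma: Gamma, 8–1.
Delta vs Eta: Delta is ranked higher on 1 ballot, Eta on 8. Eta wins 8–1.
Delta vs Alpha: Alpha, 7–2.
Kappa vs Gamma: 1 for Kappa, 8 for Gamma — Gamma by 8–1.
Kappa vs Eta: Eta, 6–3.
Kappa vs Alpha: Alpha wins 6–3.
Gamma–Eta: Eta 6–3.
Gamma vs Alpha: Alpha wins 7–2.
Eta vs Alpha: 8 to 1, Eta.
Kappa loses to every other project — it is the Condorcet loser.

Kappa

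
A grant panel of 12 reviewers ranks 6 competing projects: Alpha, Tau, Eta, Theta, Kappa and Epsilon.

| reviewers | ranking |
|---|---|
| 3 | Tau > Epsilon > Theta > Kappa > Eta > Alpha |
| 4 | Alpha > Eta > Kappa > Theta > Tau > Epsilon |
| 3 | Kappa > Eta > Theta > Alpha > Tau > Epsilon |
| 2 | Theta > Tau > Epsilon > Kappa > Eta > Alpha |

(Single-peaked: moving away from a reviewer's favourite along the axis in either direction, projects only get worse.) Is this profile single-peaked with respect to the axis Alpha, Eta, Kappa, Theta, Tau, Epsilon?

Axis positions: Alpha=1, Eta=2, Kappa=3, Theta=4, Tau=5, Epsilon=6.
Type 1 (peak Tau at position 5): ranking walks positions 5-6-4-3-2-1, expanding outward from the peak — single-peaked.
Type 2 (peak Alpha at position 1): ranking walks positions 1-2-3-4-5-6, expanding outward from the peak — single-peaked.
Type 3 (peak Kappa at position 3): ranking walks positions 3-2-4-1-5-6, expanding outward from the peak — single-peaked.
Type 4 (peak Theta at position 4): ranking walks positions 4-5-6-3-2-1, expanding outward from the peak — single-peaked.
Every ranking is single-peaked on this axis.

yes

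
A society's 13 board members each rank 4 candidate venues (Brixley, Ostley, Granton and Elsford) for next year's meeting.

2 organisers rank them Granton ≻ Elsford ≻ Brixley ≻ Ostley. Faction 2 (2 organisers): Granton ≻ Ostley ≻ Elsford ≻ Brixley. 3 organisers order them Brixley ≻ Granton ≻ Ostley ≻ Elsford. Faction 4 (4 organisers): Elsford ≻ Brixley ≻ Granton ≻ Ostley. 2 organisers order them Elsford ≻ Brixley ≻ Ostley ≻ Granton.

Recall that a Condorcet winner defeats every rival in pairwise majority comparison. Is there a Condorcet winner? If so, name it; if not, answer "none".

Check each pair by majority over 13 ballots:
Brixley vs Ostley: Brixley wins 11–2.
Brixley vs Granton: Brixley wins 9–4.
Brixley vs Elsford: Elsford wins 10–3.
Ostley vs Granton: Granton wins 11–2.
Ostley vs Elsford: Elsford, 8–5.
Granton–Elsford: Granton 7–6.
Each city drops at least one matchup (Brixley loses to Elsford; Ostley loses to Brixley; Granton loses to Brixley; Elsford loses to Granton); the cycle Brixley → Granton → Elsford → Brixley rules out a Condorcet winner.

none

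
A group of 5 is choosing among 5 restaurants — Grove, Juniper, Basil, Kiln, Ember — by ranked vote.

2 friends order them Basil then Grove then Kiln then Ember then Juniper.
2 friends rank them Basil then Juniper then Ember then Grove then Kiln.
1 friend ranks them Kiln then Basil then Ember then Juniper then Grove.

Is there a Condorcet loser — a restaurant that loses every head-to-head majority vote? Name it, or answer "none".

none

Head-to-head results (5 friends):
Grove vs Juniper: Grove is ranked higher on 2 ballots, Juniper on 3. Juniper wins 3–2.
Grove vs Basil: Basil wins 5–0.
Grove vs Kiln: 2+2 = 4 for Grove, 1 for Kiln — Grove by 4–1.
Grove–Ember: Ember 3–2.
Juniper vs Basil: Basil wins 5–0.
Juniper–Kiln: Kiln 3–2.
Juniper vs Ember: 2 for Juniper, 3 for Ember — Ember by 3–2.
Basil–Kiln: Basil 4–1.
Basil vs Ember: 2+2+1 = 5 for Basil, 0 for Ember — Basil by 5–0.
Kiln vs Ember: Kiln is ranked higher on 2+1 = 3 ballots, Ember on 2. Kiln wins 3–2.
Every restaurant wins at least one matchup (Grove beats Kiln; Juniper beats Grove; Basil beats Grove; Kiln beats Juniper; Ember beats Grove), so there is no Condorcet loser.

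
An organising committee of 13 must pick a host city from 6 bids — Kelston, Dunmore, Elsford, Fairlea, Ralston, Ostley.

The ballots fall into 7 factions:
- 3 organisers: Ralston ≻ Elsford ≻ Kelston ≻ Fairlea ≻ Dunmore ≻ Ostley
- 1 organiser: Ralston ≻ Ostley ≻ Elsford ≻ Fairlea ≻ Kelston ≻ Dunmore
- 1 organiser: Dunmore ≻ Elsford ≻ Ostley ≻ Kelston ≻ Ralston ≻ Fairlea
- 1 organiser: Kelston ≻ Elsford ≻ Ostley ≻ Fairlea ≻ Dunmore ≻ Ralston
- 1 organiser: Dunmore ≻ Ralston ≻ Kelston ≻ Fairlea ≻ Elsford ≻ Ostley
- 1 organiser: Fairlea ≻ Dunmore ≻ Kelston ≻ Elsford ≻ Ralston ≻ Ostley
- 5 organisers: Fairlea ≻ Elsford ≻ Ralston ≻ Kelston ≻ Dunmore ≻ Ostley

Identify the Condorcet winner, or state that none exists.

Fairlea

Head-to-head results (13 organisers):
Kelston–Dunmore: Kelston 10–3.
Kelston vs Elsford: Elsford wins 10–3.
Kelston vs Fairlea: Fairlea, 7–6.
Kelston vs Ralston: Ralston wins 10–3.
Kelston vs Ostley: Kelston wins 11–2.
Dunmore vs Elsford: Elsford wins 10–3.
Dunmore vs Fairlea: Fairlea, 11–2.
Dunmore vs Ralston: Ralston, 9–4.
Dunmore–Ostley: Dunmore 11–2.
Elsford–Fairlea: Fairlea 7–6.
Elsford vs Ralston: Elsford wins 8–5.
Elsford–Ostley: Elsford 12–1.
Fairlea vs Ralston: Fairlea, 7–6.
Fairlea vs Ostley: Fairlea, 10–3.
Ralston vs Ostley: Ralston wins 11–2.
Fairlea wins every pairwise contest, so Fairlea is the Condorcet winner.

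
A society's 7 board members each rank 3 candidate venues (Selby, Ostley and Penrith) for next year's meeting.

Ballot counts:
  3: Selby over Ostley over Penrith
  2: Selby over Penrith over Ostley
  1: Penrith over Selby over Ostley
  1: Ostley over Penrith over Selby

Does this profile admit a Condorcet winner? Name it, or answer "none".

Selby

Head-to-head results (7 organisers):
Selby vs Ostley: Selby, 6–1.
Selby vs Penrith: Selby wins 5–2.
Ostley–Penrith: Ostley 4–3.
Only Selby has no losses; Selby is the Condorcet winner.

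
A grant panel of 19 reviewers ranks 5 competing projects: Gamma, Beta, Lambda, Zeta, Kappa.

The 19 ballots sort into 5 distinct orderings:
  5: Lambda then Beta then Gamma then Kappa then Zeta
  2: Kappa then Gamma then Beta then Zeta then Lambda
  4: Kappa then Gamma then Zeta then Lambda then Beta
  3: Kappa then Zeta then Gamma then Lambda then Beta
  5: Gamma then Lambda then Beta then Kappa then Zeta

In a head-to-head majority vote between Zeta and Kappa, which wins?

Kappa

No ballot ranks Zeta above Kappa: 0.
Ballots ranking Kappa above Zeta: 19 − 0 = 19.
Kappa wins the head-to-head 19–0.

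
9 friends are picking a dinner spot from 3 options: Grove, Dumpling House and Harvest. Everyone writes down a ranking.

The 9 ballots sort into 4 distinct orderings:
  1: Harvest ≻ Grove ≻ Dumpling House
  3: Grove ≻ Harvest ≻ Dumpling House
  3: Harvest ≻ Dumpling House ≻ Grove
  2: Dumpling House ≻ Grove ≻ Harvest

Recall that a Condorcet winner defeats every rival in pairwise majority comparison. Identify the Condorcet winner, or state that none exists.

none

Head-to-head results (9 friends):
Grove vs Dumpling House: Dumpling House wins 5–4.
Grove vs Harvest: Grove wins 5–4.
Dumpling House–Harvest: Harvest 7–2.
Each restaurant drops at least one matchup (Grove loses to Dumpling House; Dumpling House loses to Harvest; Harvest loses to Grove); the cycle Grove > Harvest > Dumpling House > Grove rules out a Condorcet winner.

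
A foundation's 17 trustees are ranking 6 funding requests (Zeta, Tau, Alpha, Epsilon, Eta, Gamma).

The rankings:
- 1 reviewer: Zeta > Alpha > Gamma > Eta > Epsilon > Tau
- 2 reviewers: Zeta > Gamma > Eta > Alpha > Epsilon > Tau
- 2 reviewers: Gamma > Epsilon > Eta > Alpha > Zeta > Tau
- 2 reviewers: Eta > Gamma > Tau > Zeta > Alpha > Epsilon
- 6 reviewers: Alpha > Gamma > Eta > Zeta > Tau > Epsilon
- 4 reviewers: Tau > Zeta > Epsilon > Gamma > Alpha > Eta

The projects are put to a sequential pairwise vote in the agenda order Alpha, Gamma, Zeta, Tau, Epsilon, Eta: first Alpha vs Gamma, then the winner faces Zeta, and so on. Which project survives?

Gamma

Round 1: Alpha vs Gamma — 7–10, Gamma advances.
Round 2: Gamma vs Zeta — 10–7, Gamma advances.
Round 3: Gamma vs Tau — 13–4, Gamma advances.
Round 4: Gamma vs Epsilon — 13–4, Gamma advances.
Round 5: Gamma vs Eta — 15–2, Gamma advances.
The agenda winner is Gamma.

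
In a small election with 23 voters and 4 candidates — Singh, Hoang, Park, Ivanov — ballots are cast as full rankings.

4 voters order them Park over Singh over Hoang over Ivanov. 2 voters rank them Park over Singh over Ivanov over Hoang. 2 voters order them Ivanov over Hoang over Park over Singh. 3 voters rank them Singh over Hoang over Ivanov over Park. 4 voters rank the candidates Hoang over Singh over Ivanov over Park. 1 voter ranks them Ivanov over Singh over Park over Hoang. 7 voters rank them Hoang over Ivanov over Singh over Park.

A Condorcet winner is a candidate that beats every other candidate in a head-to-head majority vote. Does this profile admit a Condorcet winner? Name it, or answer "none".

Head-to-head results (23 voters):
Singh–Hoang: Hoang 13–10.
Singh vs Park: 3+4+1+7 = 15 for Singh, 8 for Park — Singh by 15–8.
Singh–Ivanov: Singh 13–10.
Hoang vs Park: 2+3+4+7 = 16 for Hoang, 7 for Park — Hoang by 16–7.
Hoang vs Ivanov: Hoang wins 18–5.
Park vs Ivanov: Park is ranked higher on 4+2 = 6 ballots, Ivanov on 17. Ivanov wins 17–6.
Hoang defeats every rival head-to-head and is the Condorcet winner.

Hoang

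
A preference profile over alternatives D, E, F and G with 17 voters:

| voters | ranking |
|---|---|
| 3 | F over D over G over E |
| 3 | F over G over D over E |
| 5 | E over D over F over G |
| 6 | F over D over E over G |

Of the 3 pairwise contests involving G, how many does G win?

0

G against each rival (17 voters):
G vs D: 3 for G, 14 for D — D by 14–3.
G vs E: G is ranked higher on 3+3 = 6 ballots, E on 11. E wins 11–6.
G vs F: 0 to 17, F.
G beats no one; loses to D, E, F — 0 pairwise wins.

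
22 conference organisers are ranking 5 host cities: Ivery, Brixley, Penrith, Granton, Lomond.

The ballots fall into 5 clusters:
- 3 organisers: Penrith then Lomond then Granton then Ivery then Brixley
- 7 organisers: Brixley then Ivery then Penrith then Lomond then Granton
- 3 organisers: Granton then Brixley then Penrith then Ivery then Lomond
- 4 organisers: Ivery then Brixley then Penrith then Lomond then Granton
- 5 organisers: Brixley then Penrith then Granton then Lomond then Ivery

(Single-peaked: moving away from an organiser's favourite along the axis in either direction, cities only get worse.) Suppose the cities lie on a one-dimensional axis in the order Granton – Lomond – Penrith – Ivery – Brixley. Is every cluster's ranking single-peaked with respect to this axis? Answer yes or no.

no

Axis positions: Granton=1, Lomond=2, Penrith=3, Ivery=4, Brixley=5.
Cluster 1 (peak Penrith at position 3): ranking walks positions 3-2-1-4-5, expanding outward from the peak — single-peaked.
Cluster 2 (peak Brixley at position 5): ranking walks positions 5-4-3-2-1, expanding outward from the peak — single-peaked.
Cluster 3: ranking walks positions 1-5-3-4-2; Brixley is ranked above Lomond even though Lomond lies between Brixley and the peak Granton on the axis — preferences dip and rise again. Not single-peaked.
Cluster 4 (peak Ivery at position 4): ranking walks positions 4-5-3-2-1, expanding outward from the peak — single-peaked.
Cluster 5: ranking walks positions 5-3-1-2-4; Penrith is ranked above Ivery even though Ivery lies between Penrith and the peak Brixley on the axis — preferences dip and rise again. Not single-peaked.
Cluster 3 violates single-peakedness, so the profile is not single-peaked on this axis.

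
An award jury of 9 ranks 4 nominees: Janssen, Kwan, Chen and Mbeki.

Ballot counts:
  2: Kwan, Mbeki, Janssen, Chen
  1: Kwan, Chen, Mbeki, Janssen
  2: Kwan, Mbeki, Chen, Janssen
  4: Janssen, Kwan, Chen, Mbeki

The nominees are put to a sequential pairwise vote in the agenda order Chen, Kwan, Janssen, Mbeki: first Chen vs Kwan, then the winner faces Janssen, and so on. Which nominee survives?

Kwan

Round 1: Chen vs Kwan — 0–9, Kwan advances.
Round 2: Kwan vs Janssen — 5–4, Kwan advances.
Round 3: Kwan vs Mbeki — 9–0, Kwan advances.
The agenda winner is Kwan.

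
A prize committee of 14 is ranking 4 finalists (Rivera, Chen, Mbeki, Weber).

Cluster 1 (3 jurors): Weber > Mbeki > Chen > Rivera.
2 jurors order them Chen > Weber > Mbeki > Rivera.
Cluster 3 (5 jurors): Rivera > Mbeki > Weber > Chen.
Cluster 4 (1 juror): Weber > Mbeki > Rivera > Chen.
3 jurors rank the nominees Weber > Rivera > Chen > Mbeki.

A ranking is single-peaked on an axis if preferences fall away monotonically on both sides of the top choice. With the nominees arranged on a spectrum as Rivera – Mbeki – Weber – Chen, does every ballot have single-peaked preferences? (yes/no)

Axis positions: Rivera=1, Mbeki=2, Weber=3, Chen=4.
Cluster 1 (peak Weber at position 3): ranking walks positions 3-2-4-1, expanding outward from the peak — single-peaked.
Cluster 2 (peak Chen at position 4): ranking walks positions 4-3-2-1, expanding outward from the peak — single-peaked.
Cluster 3 (peak Rivera at position 1): ranking walks positions 1-2-3-4, expanding outward from the peak — single-peaked.
Cluster 4 (peak Weber at position 3): ranking walks positions 3-2-1-4, expanding outward from the peak — single-peaked.
Cluster 5: ranking walks positions 3-1-4-2; Rivera is ranked above Mbeki even though Mbeki lies between Rivera and the peak Weber on the axis — preferences dip and rise again. Not single-peaked.
Cluster 5 violates single-peakedness, so the profile is not single-peaked on this axis.

no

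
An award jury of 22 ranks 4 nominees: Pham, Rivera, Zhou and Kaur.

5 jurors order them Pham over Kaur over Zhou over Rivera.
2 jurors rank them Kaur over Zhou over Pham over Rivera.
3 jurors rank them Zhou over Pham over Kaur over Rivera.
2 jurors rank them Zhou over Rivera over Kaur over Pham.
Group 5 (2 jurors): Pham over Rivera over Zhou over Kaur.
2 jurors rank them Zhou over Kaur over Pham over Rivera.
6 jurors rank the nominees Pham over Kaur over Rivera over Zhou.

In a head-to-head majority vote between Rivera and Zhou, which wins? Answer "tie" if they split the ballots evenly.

Ballots ranking Rivera above Zhou: 2 + 6 = 8.
Ballots ranking Zhou above Rivera: 22 − 8 = 14.
Zhou wins the head-to-head 14–8.

Zhou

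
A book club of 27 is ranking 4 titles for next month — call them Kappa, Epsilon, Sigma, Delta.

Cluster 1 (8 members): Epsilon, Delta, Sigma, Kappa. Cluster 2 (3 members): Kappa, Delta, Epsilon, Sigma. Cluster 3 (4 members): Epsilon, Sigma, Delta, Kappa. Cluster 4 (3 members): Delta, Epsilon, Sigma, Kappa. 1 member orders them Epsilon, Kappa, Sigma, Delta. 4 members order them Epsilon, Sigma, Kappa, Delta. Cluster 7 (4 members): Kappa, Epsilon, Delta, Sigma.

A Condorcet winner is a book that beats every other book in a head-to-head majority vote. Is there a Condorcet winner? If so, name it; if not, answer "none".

Pairwise majorities:
Kappa vs Epsilon: 3+4 = 7 for Kappa, 20 for Epsilon — Epsilon by 20–7.
Kappa vs Sigma: 3+1+4 = 8 for Kappa, 19 for Sigma — Sigma by 19–8.
Kappa vs Delta: Kappa is ranked higher on 3+1+4+4 = 12 ballots, Delta on 15. Delta wins 15–12.
Epsilon vs Sigma: 27 to 0, Epsilon.
Epsilon vs Delta: 21 to 6, Epsilon.
Sigma vs Delta: 9 to 18, Delta.
Epsilon wins every pairwise contest, so Epsilon is the Condorcet winner.

Epsilon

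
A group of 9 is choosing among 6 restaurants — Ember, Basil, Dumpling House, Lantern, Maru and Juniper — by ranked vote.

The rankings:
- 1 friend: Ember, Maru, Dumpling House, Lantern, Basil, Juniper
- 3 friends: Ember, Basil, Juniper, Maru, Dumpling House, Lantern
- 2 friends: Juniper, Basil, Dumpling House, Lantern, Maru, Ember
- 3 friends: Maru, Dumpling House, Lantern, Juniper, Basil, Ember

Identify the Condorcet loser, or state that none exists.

Ember

Pairwise majorities:
Ember vs Basil: Basil wins 5–4.
Ember–Dumpling House: Dumpling House 5–4.
Ember vs Lantern: Lantern, 5–4.
Ember vs Maru: Maru wins 5–4.
Ember vs Juniper: Juniper wins 5–4.
Basil vs Dumpling House: 3+2 = 5 for Basil, 4 for Dumpling House — Basil by 5–4.
Basil vs Lantern: Basil wins 5–4.
Basil vs Maru: Basil is ranked higher on 3+2 = 5 ballots, Maru on 4. Basil wins 5–4.
Basil vs Juniper: Juniper, 5–4.
Dumpling House vs Lantern: 9 to 0, Dumpling House.
Dumpling House vs Maru: Maru wins 7–2.
Dumpling House vs Juniper: Juniper, 5–4.
Lantern vs Maru: Maru wins 7–2.
Lantern vs Juniper: 1+3 = 4 for Lantern, 5 for Juniper — Juniper by 5–4.
Maru vs Juniper: Maru preferred on 1+3 = 4 ballots; Juniper wins 5–4.
Ember loses to every other restaurant — it is the Condorcet loser.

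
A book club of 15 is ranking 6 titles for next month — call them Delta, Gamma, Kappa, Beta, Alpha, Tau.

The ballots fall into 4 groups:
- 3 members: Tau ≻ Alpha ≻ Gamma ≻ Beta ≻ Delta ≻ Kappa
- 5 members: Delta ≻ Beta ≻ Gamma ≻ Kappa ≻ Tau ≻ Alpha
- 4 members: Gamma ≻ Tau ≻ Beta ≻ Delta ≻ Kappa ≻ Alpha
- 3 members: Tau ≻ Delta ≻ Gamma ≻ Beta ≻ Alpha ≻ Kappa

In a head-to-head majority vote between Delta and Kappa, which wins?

Delta

Ballots ranking Delta above Kappa: 3 + 5 + 4 + 3 = 15.
Ballots ranking Kappa above Delta: 15 − 15 = 0.
Delta wins the head-to-head 15–0.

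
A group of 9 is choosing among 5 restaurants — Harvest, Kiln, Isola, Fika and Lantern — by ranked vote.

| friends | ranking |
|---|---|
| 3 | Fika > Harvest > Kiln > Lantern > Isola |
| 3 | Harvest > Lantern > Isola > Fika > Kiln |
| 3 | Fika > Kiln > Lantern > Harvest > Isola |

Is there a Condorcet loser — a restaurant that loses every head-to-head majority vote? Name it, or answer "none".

Isola

Head-to-head results (9 friends):
Harvest vs Kiln: Harvest, 6–3.
Harvest vs Isola: 3+3+3 = 9 for Harvest, 0 for Isola — Harvest by 9–0.
Harvest vs Fika: Fika wins 6–3.
Harvest vs Lantern: 6 to 3, Harvest.
Kiln vs Isola: Kiln preferred on 3+3 = 6 ballots; Kiln wins 6–3.
Kiln vs Fika: Kiln is ranked higher on 0 ballots, Fika on 9. Fika wins 9–0.
Kiln vs Lantern: Kiln wins 6–3.
Isola vs Fika: 3 to 6, Fika.
Isola vs Lantern: 0 to 9, Lantern.
Fika vs Lantern: Fika wins 6–3.
Isola loses to every other restaurant — it is the Condorcet loser.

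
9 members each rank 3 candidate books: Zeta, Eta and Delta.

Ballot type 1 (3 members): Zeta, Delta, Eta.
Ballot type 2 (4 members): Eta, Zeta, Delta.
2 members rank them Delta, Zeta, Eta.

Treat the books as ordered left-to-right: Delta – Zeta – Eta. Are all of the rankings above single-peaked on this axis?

yes

Axis positions: Delta=1, Zeta=2, Eta=3.
Ballot type 1 (peak Zeta at position 2): ranking walks positions 2-1-3, expanding outward from the peak — single-peaked.
Ballot type 2 (peak Eta at position 3): ranking walks positions 3-2-1, expanding outward from the peak — single-peaked.
Ballot type 3 (peak Delta at position 1): ranking walks positions 1-2-3, expanding outward from the peak — single-peaked.
Every ranking is single-peaked on this axis.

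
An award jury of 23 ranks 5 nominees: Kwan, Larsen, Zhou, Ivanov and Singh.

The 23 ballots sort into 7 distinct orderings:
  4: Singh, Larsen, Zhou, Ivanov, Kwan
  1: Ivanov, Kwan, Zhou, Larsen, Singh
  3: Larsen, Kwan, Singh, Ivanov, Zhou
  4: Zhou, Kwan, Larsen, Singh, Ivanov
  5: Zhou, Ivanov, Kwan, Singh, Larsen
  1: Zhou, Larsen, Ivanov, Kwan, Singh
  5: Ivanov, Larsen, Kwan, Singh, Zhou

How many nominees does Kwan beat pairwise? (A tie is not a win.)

1

Kwan against each rival (23 jurors):
Kwan–Larsen: Larsen 13–10.
Kwan vs Zhou: Kwan preferred on 1+3+5 = 9 ballots; Zhou wins 14–9.
Kwan vs Ivanov: Kwan is ranked higher on 3+4 = 7 ballots, Ivanov on 16. Ivanov wins 16–7.
Kwan vs Singh: Kwan, 19–4.
Kwan beats Singh; loses to Larsen, Zhou, Ivanov — 1 pairwise win.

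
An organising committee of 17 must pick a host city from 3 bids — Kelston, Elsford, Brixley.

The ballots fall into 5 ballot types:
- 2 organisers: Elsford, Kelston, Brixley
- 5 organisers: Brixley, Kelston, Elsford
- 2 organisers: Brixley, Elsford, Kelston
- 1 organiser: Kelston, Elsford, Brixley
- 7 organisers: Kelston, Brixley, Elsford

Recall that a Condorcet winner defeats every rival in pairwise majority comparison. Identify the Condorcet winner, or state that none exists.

Kelston

Check each pair by majority over 17 ballots:
Kelston vs Elsford: 13 to 4, Kelston.
Kelston vs Brixley: 2+1+7 = 10 for Kelston, 7 for Brixley — Kelston by 10–7.
Elsford vs Brixley: Elsford preferred on 2+1 = 3 ballots; Brixley wins 14–3.
Kelston wins every pairwise contest, so Kelston is the Condorcet winner.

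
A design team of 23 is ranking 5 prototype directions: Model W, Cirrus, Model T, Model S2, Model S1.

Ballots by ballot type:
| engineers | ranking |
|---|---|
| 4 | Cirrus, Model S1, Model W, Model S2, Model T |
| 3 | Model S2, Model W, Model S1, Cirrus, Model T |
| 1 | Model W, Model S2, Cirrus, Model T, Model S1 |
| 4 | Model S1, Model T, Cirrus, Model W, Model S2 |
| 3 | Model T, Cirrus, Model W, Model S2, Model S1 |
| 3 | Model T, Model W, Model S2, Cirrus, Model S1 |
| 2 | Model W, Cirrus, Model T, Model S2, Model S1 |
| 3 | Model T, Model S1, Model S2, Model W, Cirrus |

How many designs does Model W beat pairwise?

3

Model W against each rival (23 engineers):
Model W vs Cirrus: 3+1+3+2+3 = 12 for Model W, 11 for Cirrus — Model W by 12–11.
Model W vs Model T: 10 to 13, Model T.
Model W–Model S2: Model W 17–6.
Model W vs Model S1: Model W, 12–11.
Model W beats Cirrus, Model S2, Model S1; loses to Model T — 3 pairwise wins.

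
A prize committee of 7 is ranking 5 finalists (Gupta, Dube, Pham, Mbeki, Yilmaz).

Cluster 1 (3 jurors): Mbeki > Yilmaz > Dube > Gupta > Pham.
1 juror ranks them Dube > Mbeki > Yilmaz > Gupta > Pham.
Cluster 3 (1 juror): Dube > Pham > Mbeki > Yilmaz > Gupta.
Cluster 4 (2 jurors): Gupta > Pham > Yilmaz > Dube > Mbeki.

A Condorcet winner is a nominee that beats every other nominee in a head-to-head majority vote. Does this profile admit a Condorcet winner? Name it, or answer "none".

Pairwise majorities:
Gupta vs Dube: Gupta preferred on 2 ballots; Dube wins 5–2.
Gupta–Pham: Gupta 6–1.
Gupta vs Mbeki: Gupta is ranked higher on 2 ballots, Mbeki on 5. Mbeki wins 5–2.
Gupta vs Yilmaz: Yilmaz, 5–2.
Dube vs Pham: Dube, 5–2.
Dube vs Mbeki: Dube wins 4–3.
Dube vs Yilmaz: 1+1 = 2 for Dube, 5 for Yilmaz — Yilmaz by 5–2.
Pham vs Mbeki: Pham preferred on 1+2 = 3 ballots; Mbeki wins 4–3.
Pham vs Yilmaz: Yilmaz, 4–3.
Mbeki–Yilmaz: Mbeki 5–2.
Each nominee drops at least one matchup (Gupta loses to Dube; Dube loses to Yilmaz; Pham loses to Gupta; Mbeki loses to Dube; Yilmaz loses to Mbeki); the cycle Dube > Mbeki > Yilmaz > Dube rules out a Condorcet winner.

none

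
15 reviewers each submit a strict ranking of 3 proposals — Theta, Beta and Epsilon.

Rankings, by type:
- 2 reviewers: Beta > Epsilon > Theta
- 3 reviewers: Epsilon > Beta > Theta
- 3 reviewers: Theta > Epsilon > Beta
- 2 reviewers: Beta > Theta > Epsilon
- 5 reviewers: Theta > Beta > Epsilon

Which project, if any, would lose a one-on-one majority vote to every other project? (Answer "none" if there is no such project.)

Pairwise majorities:
Theta vs Beta: Theta, 8–7.
Theta vs Epsilon: Theta wins 10–5.
Beta vs Epsilon: Beta preferred on 2+2+5 = 9 ballots; Beta wins 9–6.
Only Epsilon has no wins; Epsilon is the Condorcet loser.

Epsilon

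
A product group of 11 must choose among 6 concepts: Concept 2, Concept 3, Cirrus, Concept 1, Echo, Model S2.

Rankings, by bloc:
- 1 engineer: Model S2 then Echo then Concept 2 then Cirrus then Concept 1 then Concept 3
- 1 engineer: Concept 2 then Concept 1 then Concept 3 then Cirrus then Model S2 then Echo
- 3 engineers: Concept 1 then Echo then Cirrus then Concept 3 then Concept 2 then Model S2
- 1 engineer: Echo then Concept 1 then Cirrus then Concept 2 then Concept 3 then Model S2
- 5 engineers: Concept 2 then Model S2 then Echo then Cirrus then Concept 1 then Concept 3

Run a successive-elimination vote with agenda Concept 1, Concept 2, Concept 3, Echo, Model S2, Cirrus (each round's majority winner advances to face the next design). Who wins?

Round 1: Concept 1 vs Concept 2 — 4–7, Concept 2 advances.
Round 2: Concept 2 vs Concept 3 — 8–3, Concept 2 advances.
Round 3: Concept 2 vs Echo — 6–5, Concept 2 advances.
Round 4: Concept 2 vs Model S2 — 10–1, Concept 2 advances.
Round 5: Concept 2 vs Cirrus — 7–4, Concept 2 advances.
Concept 2 survives the agenda.

Concept 2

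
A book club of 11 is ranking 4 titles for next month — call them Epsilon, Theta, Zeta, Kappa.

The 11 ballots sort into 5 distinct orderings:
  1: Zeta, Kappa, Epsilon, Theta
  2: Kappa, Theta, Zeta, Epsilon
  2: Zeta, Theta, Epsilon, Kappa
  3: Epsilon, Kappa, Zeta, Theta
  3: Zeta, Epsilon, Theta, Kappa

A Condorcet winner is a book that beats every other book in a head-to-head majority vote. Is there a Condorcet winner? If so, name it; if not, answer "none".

Zeta

Check each pair by majority over 11 ballots:
Epsilon vs Theta: 7 to 4, Epsilon.
Epsilon vs Zeta: 3 to 8, Zeta.
Epsilon vs Kappa: 8 to 3, Epsilon.
Theta vs Zeta: Theta preferred on 2 ballots; Zeta wins 9–2.
Theta vs Kappa: 2+3 = 5 for Theta, 6 for Kappa — Kappa by 6–5.
Zeta vs Kappa: Zeta preferred on 1+2+3 = 6 ballots; Zeta wins 6–5.
Zeta wins every pairwise contest, so Zeta is the Condorcet winner.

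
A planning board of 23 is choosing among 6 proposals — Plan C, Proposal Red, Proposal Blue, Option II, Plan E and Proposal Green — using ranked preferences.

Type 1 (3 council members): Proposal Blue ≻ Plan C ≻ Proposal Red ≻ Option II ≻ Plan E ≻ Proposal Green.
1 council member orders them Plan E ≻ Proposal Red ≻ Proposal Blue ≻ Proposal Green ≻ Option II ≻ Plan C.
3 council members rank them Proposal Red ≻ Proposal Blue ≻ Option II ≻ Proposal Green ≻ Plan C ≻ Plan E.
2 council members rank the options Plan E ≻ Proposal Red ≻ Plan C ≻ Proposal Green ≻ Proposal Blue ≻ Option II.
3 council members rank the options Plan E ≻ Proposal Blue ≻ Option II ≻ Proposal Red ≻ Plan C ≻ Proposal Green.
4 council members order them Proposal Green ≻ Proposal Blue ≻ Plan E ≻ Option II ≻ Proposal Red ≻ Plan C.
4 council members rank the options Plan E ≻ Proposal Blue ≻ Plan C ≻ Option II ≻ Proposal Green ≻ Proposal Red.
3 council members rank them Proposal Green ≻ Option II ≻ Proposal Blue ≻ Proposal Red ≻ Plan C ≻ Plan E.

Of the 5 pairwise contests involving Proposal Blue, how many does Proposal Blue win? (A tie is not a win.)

Proposal Blue against each rival (23 council members):
Proposal Blue vs Plan C: Proposal Blue is ranked higher on 21 ballots, Plan C on 2. Proposal Blue wins 21–2.
Proposal Blue–Proposal Red: Proposal Blue 17–6.
Proposal Blue vs Option II: Proposal Blue, 20–3.
Proposal Blue vs Plan E: Proposal Blue wins 13–10.
Proposal Blue vs Proposal Green: Proposal Blue is ranked higher on 3+1+3+3+4 = 14 ballots, Proposal Green on 9. Proposal Blue wins 14–9.
Proposal Blue beats Plan C, Proposal Red, Option II, Plan E, Proposal Green — 5 pairwise wins.

5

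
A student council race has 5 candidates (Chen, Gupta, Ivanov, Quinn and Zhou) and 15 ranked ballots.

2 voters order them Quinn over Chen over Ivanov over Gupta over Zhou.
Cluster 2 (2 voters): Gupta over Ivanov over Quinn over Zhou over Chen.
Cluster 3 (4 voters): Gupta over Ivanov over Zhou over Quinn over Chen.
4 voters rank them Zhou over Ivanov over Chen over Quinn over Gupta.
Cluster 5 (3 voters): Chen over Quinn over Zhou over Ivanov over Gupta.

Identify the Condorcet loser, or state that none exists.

none

Head-to-head results (15 voters):
Chen vs Gupta: Chen, 9–6.
Chen vs Ivanov: 2+3 = 5 for Chen, 10 for Ivanov — Ivanov by 10–5.
Chen vs Quinn: Chen is ranked higher on 4+3 = 7 ballots, Quinn on 8. Quinn wins 8–7.
Chen vs Zhou: Chen preferred on 2+3 = 5 ballots; Zhou wins 10–5.
Gupta–Ivanov: Ivanov 9–6.
Gupta–Quinn: Quinn 9–6.
Gupta vs Zhou: Gupta wins 8–7.
Ivanov vs Quinn: Ivanov preferred on 2+4+4 = 10 ballots; Ivanov wins 10–5.
Ivanov vs Zhou: 2+2+4 = 8 for Ivanov, 7 for Zhou — Ivanov by 8–7.
Quinn vs Zhou: Zhou, 8–7.
No candidate is winless: Chen beats Gupta; Gupta beats Zhou; Ivanov beats Chen; Quinn beats Chen; Zhou beats Chen. There is no Condorcet loser.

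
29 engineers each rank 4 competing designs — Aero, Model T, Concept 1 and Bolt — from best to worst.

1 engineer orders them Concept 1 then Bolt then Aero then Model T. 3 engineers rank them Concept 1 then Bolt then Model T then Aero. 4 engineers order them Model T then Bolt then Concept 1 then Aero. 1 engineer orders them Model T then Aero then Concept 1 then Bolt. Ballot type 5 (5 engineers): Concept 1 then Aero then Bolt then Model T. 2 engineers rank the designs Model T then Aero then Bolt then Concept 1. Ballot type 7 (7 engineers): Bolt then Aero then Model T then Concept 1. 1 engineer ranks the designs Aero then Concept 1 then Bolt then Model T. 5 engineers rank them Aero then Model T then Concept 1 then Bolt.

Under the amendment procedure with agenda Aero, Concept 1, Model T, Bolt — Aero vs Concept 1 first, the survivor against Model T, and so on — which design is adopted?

Bolt

Round 1: Aero vs Concept 1 — 16–13, Aero advances.
Round 2: Aero vs Model T — 19–10, Aero advances.
Round 3: Aero vs Bolt — 14–15, Bolt advances.
The agenda winner is Bolt.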